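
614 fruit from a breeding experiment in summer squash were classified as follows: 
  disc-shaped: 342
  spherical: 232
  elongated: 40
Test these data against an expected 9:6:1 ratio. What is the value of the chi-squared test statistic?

The 9:6:1 ratio has 16 parts, so with N = 614 the expected counts are:
  disc-shaped: 614 × 9/16 = 345.375
  spherical: 614 × 6/16 = 230.25
  elongated: 614 × 1/16 = 38.375
χ² = Σ (O − E)² / E
  disc-shaped: (342 − 345.375)² / 345.375 = 0.0330
  spherical: (232 − 230.25)² / 230.25 = 0.0133
  elongated: (40 − 38.375)² / 38.375 = 0.0688
χ² = 0.0330 + 0.0133 + 0.0688 = 0.1151 ≈ 0.115

0.115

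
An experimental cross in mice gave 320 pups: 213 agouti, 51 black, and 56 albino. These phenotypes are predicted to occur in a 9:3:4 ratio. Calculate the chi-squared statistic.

14.600

Under the 9:3:4 hypothesis (Σ ratio = 16, N = 320):
  agouti: 320 × 9/16 = 180
  black: 320 × 3/16 = 60
  albino: 320 × 4/16 = 80
χ² = Σ (O − E)² / E
  agouti: (213 − 180)² / 180 = 6.0500
  black: (51 − 60)² / 60 = 1.3500
  albino: (56 − 80)² / 80 = 7.2000
χ² = 6.0500 + 1.3500 + 7.2000 = 14.600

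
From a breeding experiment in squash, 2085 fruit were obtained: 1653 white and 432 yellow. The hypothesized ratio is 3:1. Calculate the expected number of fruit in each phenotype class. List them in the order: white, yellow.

The 3:1 ratio has 4 parts, so with N = 2085 the expected counts are:
  white: 2085 × 3/4 = 1563.75
  yellow: 2085 × 1/4 = 521.25

1563.75, 521.25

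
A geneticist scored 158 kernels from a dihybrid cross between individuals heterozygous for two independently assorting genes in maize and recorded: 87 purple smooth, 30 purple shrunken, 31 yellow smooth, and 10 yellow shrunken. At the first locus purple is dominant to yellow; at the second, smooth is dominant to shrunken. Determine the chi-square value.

A dihybrid F₂ with independent assortment and complete dominance at both loci gives a 9:3:3:1 phenotypic ratio.
Expected counts for N = 158 under a 9:3:3:1 ratio (total parts = 16):
  purple smooth: 158 × 9/16 = 88.875
  purple shrunken: 158 × 3/16 = 29.625
  yellow smooth: 158 × 3/16 = 29.625
  yellow shrunken: 158 × 1/16 = 9.875
χ² = Σ (O − E)² / E
  purple smooth: (87 − 88.875)² / 88.875 = 0.0396
  purple shrunken: (30 − 29.625)² / 29.625 = 0.0047
  yellow smooth: (31 − 29.625)² / 29.625 = 0.0638
  yellow shrunken: (10 − 9.875)² / 9.875 = 0.0016
χ² = 0.0396 + 0.0047 + 0.0638 + 0.0016 = 0.1097 ≈ 0.110

0.110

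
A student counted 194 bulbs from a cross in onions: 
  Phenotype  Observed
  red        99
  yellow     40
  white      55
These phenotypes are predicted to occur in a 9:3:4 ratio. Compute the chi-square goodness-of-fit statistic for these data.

2.172

Expected counts for N = 194 under a 9:3:4 ratio (total parts = 16):
  red: 194 × 9/16 = 109.125
  yellow: 194 × 3/16 = 36.375
  white: 194 × 4/16 = 48.5
χ² = Σ (O − E)² / E
  red: (99 − 109.125)² / 109.125 = 0.9394
  yellow: (40 − 36.375)² / 36.375 = 0.3613
  white: (55 − 48.5)² / 48.5 = 0.8711
χ² = 0.9394 + 0.3613 + 0.8711 = 2.1718 ≈ 2.172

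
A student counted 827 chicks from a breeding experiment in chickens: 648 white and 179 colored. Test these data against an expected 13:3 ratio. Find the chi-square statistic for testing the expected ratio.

4.548

The 13:3 ratio has 16 parts, so with N = 827 the expected counts are:
  white: 827 × 13/16 = 671.9375
  colored: 827 × 3/16 = 155.0625
χ² = Σ (O − E)² / E
  white: (648 − 671.9375)² / 671.9375 = 0.8528
  colored: (179 − 155.0625)² / 155.0625 = 3.6953
χ² = 0.8528 + 3.6953 = 4.5481 ≈ 4.548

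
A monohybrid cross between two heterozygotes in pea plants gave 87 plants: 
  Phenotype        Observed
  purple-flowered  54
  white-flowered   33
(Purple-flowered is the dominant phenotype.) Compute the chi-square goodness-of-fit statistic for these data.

For a monohybrid cross between heterozygotes with complete dominance, the expected phenotypic ratio is 3:1.
Total ratio parts = 4. Expected numbers out of 87:
  purple-flowered: 87 × 3/4 = 65.25
  white-flowered: 87 × 1/4 = 21.75
χ² = Σ (O − E)² / E
  purple-flowered: (54 − 65.25)² / 65.25 = 1.9397
  white-flowered: (33 − 21.75)² / 21.75 = 5.8190
χ² = 1.9397 + 5.8190 = 7.7587 ≈ 7.759

7.759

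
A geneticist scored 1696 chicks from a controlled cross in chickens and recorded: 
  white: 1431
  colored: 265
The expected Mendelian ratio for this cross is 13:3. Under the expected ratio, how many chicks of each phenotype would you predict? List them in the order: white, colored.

1378, 318

Under the 13:3 hypothesis (Σ ratio = 16, N = 1696):
  white: 1696 × 13/16 = 1378
  colored: 1696 × 3/16 = 318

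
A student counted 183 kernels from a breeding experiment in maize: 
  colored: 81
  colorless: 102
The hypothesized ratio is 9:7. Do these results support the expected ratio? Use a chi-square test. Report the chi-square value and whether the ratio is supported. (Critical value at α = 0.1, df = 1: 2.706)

Under the 9:7 hypothesis (Σ ratio = 16, N = 183):
  colored: 183 × 9/16 = 102.9375
  colorless: 183 × 7/16 = 80.0625
χ² = Σ (O − E)² / E
  colored: (81 − 102.9375)² / 102.9375 = 4.6752
  colorless: (102 − 80.0625)² / 80.0625 = 6.0110
χ² = 4.6752 + 6.0110 = 10.6862 ≈ 10.686
Degrees of freedom = 2 − 1 = 1; critical value at α = 0.1 is 2.706.
Since 10.686 > 2.706, we reject the null hypothesis — the data do not fit the 9:7 ratio.

10.686; not consistent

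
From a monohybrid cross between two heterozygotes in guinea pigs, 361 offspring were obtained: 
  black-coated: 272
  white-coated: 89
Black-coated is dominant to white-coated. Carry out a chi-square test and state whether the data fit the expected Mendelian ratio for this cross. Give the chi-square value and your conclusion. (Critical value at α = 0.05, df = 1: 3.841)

For a monohybrid cross between heterozygotes with complete dominance, the expected phenotypic ratio is 3:1.
Expected counts for N = 361 under a 3:1 ratio (total parts = 4):
  black-coated: 361 × 3/4 = 270.75
  white-coated: 361 × 1/4 = 90.25
χ² = Σ (O − E)² / E
  black-coated: (272 − 270.75)² / 270.75 = 0.0058
  white-coated: (89 − 90.25)² / 90.25 = 0.0173
χ² = 0.0058 + 0.0173 = 0.0231 ≈ 0.023
Degrees of freedom = 2 − 1 = 1; critical value at α = 0.05 is 3.841.
Since 0.023 < 3.841, we fail to reject the null hypothesis — the data are consistent with the 3:1 ratio.

0.023; consistent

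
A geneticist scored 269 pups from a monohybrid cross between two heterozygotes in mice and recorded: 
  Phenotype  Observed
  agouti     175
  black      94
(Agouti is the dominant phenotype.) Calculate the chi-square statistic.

14.187

For a monohybrid cross between heterozygotes with complete dominance, the expected phenotypic ratio is 3:1.
Under the 3:1 hypothesis (Σ ratio = 4, N = 269):
  agouti: 269 × 3/4 = 201.75
  black: 269 × 1/4 = 67.25
χ² = Σ (O − E)² / E
  agouti: (175 − 201.75)² / 201.75 = 3.5468
  black: (94 − 67.25)² / 67.25 = 10.6403
χ² = 3.5468 + 10.6403 = 14.1871 ≈ 14.187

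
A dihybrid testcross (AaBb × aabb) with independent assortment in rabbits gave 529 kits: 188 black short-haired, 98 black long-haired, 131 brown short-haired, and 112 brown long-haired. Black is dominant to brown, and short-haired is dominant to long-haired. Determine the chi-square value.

35.484

A dihybrid testcross with independent assortment gives a 1:1:1:1 ratio.
Expected counts for N = 529 under a 1:1:1:1 ratio (total parts = 4):
  black short-haired: 529 × 1/4 = 132.25
  black long-haired: 529 × 1/4 = 132.25
  brown short-haired: 529 × 1/4 = 132.25
  brown long-haired: 529 × 1/4 = 132.25
χ² = Σ (O − E)² / E
  black short-haired: (188 − 132.25)² / 132.25 = 23.5014
  black long-haired: (98 − 132.25)² / 132.25 = 8.8700
  brown short-haired: (131 − 132.25)² / 132.25 = 0.0118
  brown long-haired: (112 − 132.25)² / 132.25 = 3.1007
χ² = 23.5014 + 8.8700 + 0.0118 + 3.1007 = 35.4839 ≈ 35.484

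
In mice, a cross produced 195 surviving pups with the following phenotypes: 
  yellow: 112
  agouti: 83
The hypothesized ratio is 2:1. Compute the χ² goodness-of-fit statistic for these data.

Total ratio parts = 3. Expected numbers out of 195:
  yellow: 195 × 2/3 = 130
  agouti: 195 × 1/3 = 65
χ² = Σ (O − E)² / E
  yellow: (112 − 130)² / 130 = 2.4923
  agouti: (83 − 65)² / 65 = 4.9846
χ² = 2.4923 + 4.9846 = 7.4769 ≈ 7.477

7.477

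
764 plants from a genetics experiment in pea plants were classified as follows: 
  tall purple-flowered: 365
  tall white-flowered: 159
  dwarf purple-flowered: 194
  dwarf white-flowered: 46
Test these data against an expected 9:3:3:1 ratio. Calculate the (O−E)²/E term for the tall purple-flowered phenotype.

9.756

Under the 9:3:3:1 hypothesis (Σ ratio = 16, N = 764):
  tall purple-flowered: 764 × 9/16 = 429.75
  tall white-flowered: 764 × 3/16 = 143.25
  dwarf purple-flowered: 764 × 3/16 = 143.25
  dwarf white-flowered: 764 × 1/16 = 47.75
Contribution of tall purple-flowered: (365 − 429.75)² / 429.75 = 9.7558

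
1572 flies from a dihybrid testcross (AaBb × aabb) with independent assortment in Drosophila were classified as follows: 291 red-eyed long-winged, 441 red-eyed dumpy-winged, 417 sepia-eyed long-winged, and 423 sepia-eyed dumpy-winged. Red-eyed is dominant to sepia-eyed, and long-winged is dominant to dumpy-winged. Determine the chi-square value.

A dihybrid testcross with independent assortment gives a 1:1:1:1 ratio.
Under the 1:1:1:1 hypothesis (Σ ratio = 4, N = 1572):
  red-eyed long-winged: 1572 × 1/4 = 393
  red-eyed dumpy-winged: 1572 × 1/4 = 393
  sepia-eyed long-winged: 1572 × 1/4 = 393
  sepia-eyed dumpy-winged: 1572 × 1/4 = 393
χ² = Σ (O − E)² / E
  red-eyed long-winged: (291 − 393)² / 393 = 26.4733
  red-eyed dumpy-winged: (441 − 393)² / 393 = 5.8626
  sepia-eyed long-winged: (417 − 393)² / 393 = 1.4656
  sepia-eyed dumpy-winged: (423 − 393)² / 393 = 2.2901
χ² = 26.4733 + 5.8626 + 1.4656 + 2.2901 = 36.0916 ≈ 36.092

36.092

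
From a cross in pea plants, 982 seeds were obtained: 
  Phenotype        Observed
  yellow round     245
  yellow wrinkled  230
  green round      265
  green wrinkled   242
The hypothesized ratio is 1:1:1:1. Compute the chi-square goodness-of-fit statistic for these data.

Total ratio parts = 4. Expected numbers out of 982:
  yellow round: 982 × 1/4 = 245.5
  yellow wrinkled: 982 × 1/4 = 245.5
  green round: 982 × 1/4 = 245.5
  green wrinkled: 982 × 1/4 = 245.5
χ² = Σ (O − E)² / E
  yellow round: (245 − 245.5)² / 245.5 = 0.0010
  yellow wrinkled: (230 − 245.5)² / 245.5 = 0.9786
  green round: (265 − 245.5)² / 245.5 = 1.5489
  green wrinkled: (242 − 245.5)² / 245.5 = 0.0499
χ² = 0.0010 + 0.9786 + 1.5489 + 0.0499 = 2.5784 ≈ 2.578

2.578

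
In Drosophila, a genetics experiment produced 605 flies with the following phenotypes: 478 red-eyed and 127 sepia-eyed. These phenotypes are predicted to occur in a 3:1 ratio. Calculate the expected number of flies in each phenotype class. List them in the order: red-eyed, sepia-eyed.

Under the 3:1 hypothesis (Σ ratio = 4, N = 605):
  red-eyed: 605 × 3/4 = 453.75
  sepia-eyed: 605 × 1/4 = 151.25

453.75, 151.25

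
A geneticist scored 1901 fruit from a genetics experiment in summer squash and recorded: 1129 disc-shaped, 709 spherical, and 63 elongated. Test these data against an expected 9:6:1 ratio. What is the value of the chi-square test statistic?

Total ratio parts = 16. Expected numbers out of 1901:
  disc-shaped: 1901 × 9/16 = 1069.3125
  spherical: 1901 × 6/16 = 712.875
  elongated: 1901 × 1/16 = 118.8125
χ² = Σ (O − E)² / E
  disc-shaped: (1129 − 1069.3125)² / 1069.3125 = 3.3317
  spherical: (709 − 712.875)² / 712.875 = 0.0211
  elongated: (63 − 118.8125)² / 118.8125 = 26.2181
χ² = 3.3317 + 0.0211 + 26.2181 = 29.5709 ≈ 29.571

29.571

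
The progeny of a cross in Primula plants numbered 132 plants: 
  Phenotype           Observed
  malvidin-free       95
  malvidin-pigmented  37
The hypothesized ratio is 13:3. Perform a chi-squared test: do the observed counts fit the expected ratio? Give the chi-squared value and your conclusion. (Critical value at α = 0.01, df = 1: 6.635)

7.462; not consistent

Expected counts for N = 132 under a 13:3 ratio (total parts = 16):
  malvidin-free: 132 × 13/16 = 107.25
  malvidin-pigmented: 132 × 3/16 = 24.75
χ² = Σ (O − E)² / E
  malvidin-free: (95 − 107.25)² / 107.25 = 1.3992
  malvidin-pigmented: (37 − 24.75)² / 24.75 = 6.0631
χ² = 1.3992 + 6.0631 = 7.4623 ≈ 7.462
Degrees of freedom = 2 − 1 = 1; critical value at α = 0.01 is 6.635.
Since 7.462 > 6.635, we reject the null hypothesis — the data do not fit the 13:3 ratio.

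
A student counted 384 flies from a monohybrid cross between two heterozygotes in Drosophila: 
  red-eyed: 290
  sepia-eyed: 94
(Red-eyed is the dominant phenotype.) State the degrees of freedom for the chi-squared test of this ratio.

1

For a monohybrid cross between heterozygotes with complete dominance, the expected phenotypic ratio is 3:1.
A goodness-of-fit test with 2 phenotype classes has df = 2 − 1 = 1.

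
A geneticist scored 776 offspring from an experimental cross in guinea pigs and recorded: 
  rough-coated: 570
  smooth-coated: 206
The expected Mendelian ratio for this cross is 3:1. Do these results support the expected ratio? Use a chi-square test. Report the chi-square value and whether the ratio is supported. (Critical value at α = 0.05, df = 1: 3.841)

Under the 3:1 hypothesis (Σ ratio = 4, N = 776):
  rough-coated: 776 × 3/4 = 582
  smooth-coated: 776 × 1/4 = 194
χ² = Σ (O − E)² / E
  rough-coated: (570 − 582)² / 582 = 0.2474
  smooth-coated: (206 − 194)² / 194 = 0.7423
χ² = 0.2474 + 0.7423 = 0.9897 ≈ 0.990
Degrees of freedom = 2 − 1 = 1; critical value at α = 0.05 is 3.841.
Since 0.990 < 3.841, we fail to reject the null hypothesis — the data are consistent with the 3:1 ratio.

0.990; consistent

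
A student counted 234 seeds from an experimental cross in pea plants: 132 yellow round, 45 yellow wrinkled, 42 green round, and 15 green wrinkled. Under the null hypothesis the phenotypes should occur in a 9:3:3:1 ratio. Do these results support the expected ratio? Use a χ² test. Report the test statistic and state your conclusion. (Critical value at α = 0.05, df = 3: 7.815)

0.120; consistent

Total ratio parts = 16. Expected numbers out of 234:
  yellow round: 234 × 9/16 = 131.625
  yellow wrinkled: 234 × 3/16 = 43.875
  green round: 234 × 3/16 = 43.875
  green wrinkled: 234 × 1/16 = 14.625
χ² = Σ (O − E)² / E
  yellow round: (132 − 131.625)² / 131.625 = 0.0011
  yellow wrinkled: (45 − 43.875)² / 43.875 = 0.0288
  green round: (42 − 43.875)² / 43.875 = 0.0801
  green wrinkled: (15 − 14.625)² / 14.625 = 0.0096
χ² = 0.0011 + 0.0288 + 0.0801 + 0.0096 = 0.1196 ≈ 0.120
Degrees of freedom = 4 − 1 = 3; critical value at α = 0.05 is 7.815.
Since 0.120 < 7.815, we fail to reject the null hypothesis — the data are consistent with the 9:3:3:1 ratio.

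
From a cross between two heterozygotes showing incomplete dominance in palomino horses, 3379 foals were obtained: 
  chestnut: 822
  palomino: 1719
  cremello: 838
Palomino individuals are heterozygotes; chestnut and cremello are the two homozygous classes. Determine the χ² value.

1.182

With incomplete dominance, a heterozygote × heterozygote cross gives a 1:2:1 phenotypic ratio.
Expected counts for N = 3379 under a 1:2:1 ratio (total parts = 4):
  chestnut: 3379 × 1/4 = 844.75
  palomino: 3379 × 2/4 = 1689.5
  cremello: 3379 × 1/4 = 844.75
χ² = Σ (O − E)² / E
  chestnut: (822 − 844.75)² / 844.75 = 0.6127
  palomino: (1719 − 1689.5)² / 1689.5 = 0.5151
  cremello: (838 − 844.75)² / 844.75 = 0.0539
χ² = 0.6127 + 0.5151 + 0.0539 = 1.1817 ≈ 1.182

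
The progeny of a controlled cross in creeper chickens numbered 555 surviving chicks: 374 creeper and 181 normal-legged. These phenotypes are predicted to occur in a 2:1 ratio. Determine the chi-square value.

0.130

Total ratio parts = 3. Expected numbers out of 555:
  creeper: 555 × 2/3 = 370
  normal-legged: 555 × 1/3 = 185
χ² = Σ (O − E)² / E
  creeper: (374 − 370)² / 370 = 0.0432
  normal-legged: (181 − 185)² / 185 = 0.0865
χ² = 0.0432 + 0.0865 = 0.1297 ≈ 0.130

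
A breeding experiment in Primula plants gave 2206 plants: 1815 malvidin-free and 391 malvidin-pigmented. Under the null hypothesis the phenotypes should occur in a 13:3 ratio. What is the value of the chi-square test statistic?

Expected counts for N = 2206 under a 13:3 ratio (total parts = 16):
  malvidin-free: 2206 × 13/16 = 1792.375
  malvidin-pigmented: 2206 × 3/16 = 413.625
χ² = Σ (O − E)² / E
  malvidin-free: (1815 − 1792.375)² / 1792.375 = 0.2856
  malvidin-pigmented: (391 − 413.625)² / 413.625 = 1.2376
χ² = 0.2856 + 1.2376 = 1.5232 ≈ 1.523

1.523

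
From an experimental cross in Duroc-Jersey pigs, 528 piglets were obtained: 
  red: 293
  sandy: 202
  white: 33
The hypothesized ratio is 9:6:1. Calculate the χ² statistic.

Total ratio parts = 16. Expected numbers out of 528:
  red: 528 × 9/16 = 297
  sandy: 528 × 6/16 = 198
  white: 528 × 1/16 = 33
χ² = Σ (O − E)² / E
  red: (293 − 297)² / 297 = 0.0539
  sandy: (202 − 198)² / 198 = 0.0808
  white: (33 − 33)² / 33 = 0.0000
χ² = 0.0539 + 0.0808 + 0.0000 = 0.1347 ≈ 0.135

0.135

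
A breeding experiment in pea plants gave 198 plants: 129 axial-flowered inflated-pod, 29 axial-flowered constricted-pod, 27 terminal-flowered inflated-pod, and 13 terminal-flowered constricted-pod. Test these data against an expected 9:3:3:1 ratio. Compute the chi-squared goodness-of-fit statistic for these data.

7.360

Total ratio parts = 16. Expected numbers out of 198:
  axial-flowered inflated-pod: 198 × 9/16 = 111.375
  axial-flowered constricted-pod: 198 × 3/16 = 37.125
  terminal-flowered inflated-pod: 198 × 3/16 = 37.125
  terminal-flowered constricted-pod: 198 × 1/16 = 12.375
χ² = Σ (O − E)² / E
  axial-flowered inflated-pod: (129 − 111.375)² / 111.375 = 2.7891
  axial-flowered constricted-pod: (29 − 37.125)² / 37.125 = 1.7782
  terminal-flowered inflated-pod: (27 − 37.125)² / 37.125 = 2.7614
  terminal-flowered constricted-pod: (13 − 12.375)² / 12.375 = 0.0316
χ² = 2.7891 + 1.7782 + 2.7614 + 0.0316 = 7.3603 ≈ 7.360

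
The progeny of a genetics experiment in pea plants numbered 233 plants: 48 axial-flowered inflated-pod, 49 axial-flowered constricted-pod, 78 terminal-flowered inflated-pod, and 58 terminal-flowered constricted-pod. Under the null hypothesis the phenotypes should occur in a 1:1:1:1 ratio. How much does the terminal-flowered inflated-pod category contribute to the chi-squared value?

The 1:1:1:1 ratio has 4 parts, so with N = 233 the expected counts are:
  axial-flowered inflated-pod: 233 × 1/4 = 58.25
  axial-flowered constricted-pod: 233 × 1/4 = 58.25
  terminal-flowered inflated-pod: 233 × 1/4 = 58.25
  terminal-flowered constricted-pod: 233 × 1/4 = 58.25
Contribution of terminal-flowered inflated-pod: (78 − 58.25)² / 58.25 = 6.6964

6.696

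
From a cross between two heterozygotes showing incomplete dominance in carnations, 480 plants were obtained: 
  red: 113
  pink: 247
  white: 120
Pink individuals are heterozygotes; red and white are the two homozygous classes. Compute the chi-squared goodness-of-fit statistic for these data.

0.613

With incomplete dominance, a heterozygote × heterozygote cross gives a 1:2:1 phenotypic ratio.
Expected counts for N = 480 under a 1:2:1 ratio (total parts = 4):
  red: 480 × 1/4 = 120
  pink: 480 × 2/4 = 240
  white: 480 × 1/4 = 120
χ² = Σ (O − E)² / E
  red: (113 − 120)² / 120 = 0.4083
  pink: (247 − 240)² / 240 = 0.2042
  white: (120 − 120)² / 120 = 0.0000
χ² = 0.4083 + 0.2042 + 0.0000 = 0.6125 ≈ 0.613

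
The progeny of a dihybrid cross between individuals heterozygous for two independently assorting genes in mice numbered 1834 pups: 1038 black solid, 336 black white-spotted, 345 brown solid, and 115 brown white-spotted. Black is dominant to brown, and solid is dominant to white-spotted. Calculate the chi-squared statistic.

A dihybrid F₂ with independent assortment and complete dominance at both loci gives a 9:3:3:1 phenotypic ratio.
Expected counts for N = 1834 under a 9:3:3:1 ratio (total parts = 16):
  black solid: 1834 × 9/16 = 1031.625
  black white-spotted: 1834 × 3/16 = 343.875
  brown solid: 1834 × 3/16 = 343.875
  brown white-spotted: 1834 × 1/16 = 114.625
χ² = Σ (O − E)² / E
  black solid: (1038 − 1031.625)² / 1031.625 = 0.0394
  black white-spotted: (336 − 343.875)² / 343.875 = 0.1803
  brown solid: (345 − 343.875)² / 343.875 = 0.0037
  brown white-spotted: (115 − 114.625)² / 114.625 = 0.0012
χ² = 0.0394 + 0.1803 + 0.0037 + 0.0012 = 0.2246 ≈ 0.225

0.225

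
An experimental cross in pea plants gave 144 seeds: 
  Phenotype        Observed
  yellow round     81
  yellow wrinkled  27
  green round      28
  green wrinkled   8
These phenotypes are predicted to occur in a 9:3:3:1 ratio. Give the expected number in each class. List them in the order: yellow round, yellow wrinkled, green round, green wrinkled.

81, 27, 27, 9

Expected counts for N = 144 under a 9:3:3:1 ratio (total parts = 16):
  yellow round: 144 × 9/16 = 81
  yellow wrinkled: 144 × 3/16 = 27
  green round: 144 × 3/16 = 27
  green wrinkled: 144 × 1/16 = 9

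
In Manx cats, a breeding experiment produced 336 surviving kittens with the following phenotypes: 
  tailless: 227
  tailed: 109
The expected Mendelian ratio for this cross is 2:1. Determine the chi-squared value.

Total ratio parts = 3. Expected numbers out of 336:
  tailless: 336 × 2/3 = 224
  tailed: 336 × 1/3 = 112
χ² = Σ (O − E)² / E
  tailless: (227 − 224)² / 224 = 0.0402
  tailed: (109 − 112)² / 112 = 0.0804
χ² = 0.0402 + 0.0804 = 0.1206 ≈ 0.121

0.121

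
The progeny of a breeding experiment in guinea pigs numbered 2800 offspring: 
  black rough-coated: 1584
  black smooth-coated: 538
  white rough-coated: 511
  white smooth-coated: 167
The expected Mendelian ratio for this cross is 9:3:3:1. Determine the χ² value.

1.112

Total ratio parts = 16. Expected numbers out of 2800:
  black rough-coated: 2800 × 9/16 = 1575
  black smooth-coated: 2800 × 3/16 = 525
  white rough-coated: 2800 × 3/16 = 525
  white smooth-coated: 2800 × 1/16 = 175
χ² = Σ (O − E)² / E
  black rough-coated: (1584 − 1575)² / 1575 = 0.0514
  black smooth-coated: (538 − 525)² / 525 = 0.3219
  white rough-coated: (511 − 525)² / 525 = 0.3733
  white smooth-coated: (167 − 175)² / 175 = 0.3657
χ² = 0.0514 + 0.3219 + 0.3733 + 0.3657 = 1.1123 ≈ 1.112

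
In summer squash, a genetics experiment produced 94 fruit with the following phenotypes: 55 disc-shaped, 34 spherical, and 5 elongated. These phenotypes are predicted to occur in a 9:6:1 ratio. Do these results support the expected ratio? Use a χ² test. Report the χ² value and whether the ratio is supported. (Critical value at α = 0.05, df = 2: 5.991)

Expected counts for N = 94 under a 9:6:1 ratio (total parts = 16):
  disc-shaped: 94 × 9/16 = 52.875
  spherical: 94 × 6/16 = 35.25
  elongated: 94 × 1/16 = 5.875
χ² = Σ (O − E)² / E
  disc-shaped: (55 − 52.875)² / 52.875 = 0.0854
  spherical: (34 − 35.25)² / 35.25 = 0.0443
  elongated: (5 − 5.875)² / 5.875 = 0.1303
χ² = 0.0854 + 0.0443 + 0.1303 = 0.260
Degrees of freedom = 3 − 1 = 2; critical value at α = 0.05 is 5.991.
Since 0.260 < 5.991, we fail to reject the null hypothesis — the data are consistent with the 9:6:1 ratio.

0.260; consistent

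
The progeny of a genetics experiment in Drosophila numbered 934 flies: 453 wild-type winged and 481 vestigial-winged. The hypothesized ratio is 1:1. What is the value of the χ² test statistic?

0.839

The 1:1 ratio has 2 parts, so with N = 934 the expected counts are:
  wild-type winged: 934 × 1/2 = 467
  vestigial-winged: 934 × 1/2 = 467
χ² = Σ (O − E)² / E
  wild-type winged: (453 − 467)² / 467 = 0.4197
  vestigial-winged: (481 − 467)² / 467 = 0.4197
χ² = 0.4197 + 0.4197 = 0.8394 ≈ 0.839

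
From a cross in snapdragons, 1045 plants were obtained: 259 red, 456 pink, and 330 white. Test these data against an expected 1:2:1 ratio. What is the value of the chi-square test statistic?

26.575

Under the 1:2:1 hypothesis (Σ ratio = 4, N = 1045):
  red: 1045 × 1/4 = 261.25
  pink: 1045 × 2/4 = 522.5
  white: 1045 × 1/4 = 261.25
χ² = Σ (O − E)² / E
  red: (259 − 261.25)² / 261.25 = 0.0194
  pink: (456 − 522.5)² / 522.5 = 8.4636
  white: (330 − 261.25)² / 261.25 = 18.0921
χ² = 0.0194 + 8.4636 + 18.0921 = 26.5751 ≈ 26.575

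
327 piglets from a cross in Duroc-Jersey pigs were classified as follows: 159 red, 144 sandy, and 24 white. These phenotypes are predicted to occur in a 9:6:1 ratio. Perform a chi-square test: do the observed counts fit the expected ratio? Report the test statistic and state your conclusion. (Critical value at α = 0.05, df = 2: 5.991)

The 9:6:1 ratio has 16 parts, so with N = 327 the expected counts are:
  red: 327 × 9/16 = 183.9375
  sandy: 327 × 6/16 = 122.625
  white: 327 × 1/16 = 20.4375
χ² = Σ (O − E)² / E
  red: (159 − 183.9375)² / 183.9375 = 3.3809
  sandy: (144 − 122.625)² / 122.625 = 3.7259
  white: (24 − 20.4375)² / 20.4375 = 0.6210
χ² = 3.3809 + 3.7259 + 0.6210 = 7.7278 ≈ 7.728
Degrees of freedom = 3 − 1 = 2; critical value at α = 0.05 is 5.991.
Since 7.728 > 5.991, we reject the null hypothesis — the data do not fit the 9:6:1 ratio.

7.728; not consistent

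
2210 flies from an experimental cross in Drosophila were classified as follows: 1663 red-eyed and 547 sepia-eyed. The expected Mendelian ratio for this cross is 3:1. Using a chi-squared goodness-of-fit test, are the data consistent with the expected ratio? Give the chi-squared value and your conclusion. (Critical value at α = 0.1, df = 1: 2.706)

0.073; consistent

Total ratio parts = 4. Expected numbers out of 2210:
  red-eyed: 2210 × 3/4 = 1657.5
  sepia-eyed: 2210 × 1/4 = 552.5
χ² = Σ (O − E)² / E
  red-eyed: (1663 − 1657.5)² / 1657.5 = 0.0183
  sepia-eyed: (547 − 552.5)² / 552.5 = 0.0548
χ² = 0.0183 + 0.0548 = 0.0731 ≈ 0.073
Degrees of freedom = 2 − 1 = 1; critical value at α = 0.1 is 2.706.
Since 0.073 < 2.706, we fail to reject the null hypothesis — the data are consistent with the 3:1 ratio.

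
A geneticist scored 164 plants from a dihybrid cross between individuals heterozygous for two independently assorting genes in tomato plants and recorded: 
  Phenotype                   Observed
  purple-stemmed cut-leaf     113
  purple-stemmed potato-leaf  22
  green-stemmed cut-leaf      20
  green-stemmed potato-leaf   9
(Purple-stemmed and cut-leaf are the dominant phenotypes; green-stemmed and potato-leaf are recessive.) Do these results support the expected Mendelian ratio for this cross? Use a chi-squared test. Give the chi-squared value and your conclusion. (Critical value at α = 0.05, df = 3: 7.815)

A dihybrid F₂ with independent assortment and complete dominance at both loci gives a 9:3:3:1 phenotypic ratio.
Under the 9:3:3:1 hypothesis (Σ ratio = 16, N = 164):
  purple-stemmed cut-leaf: 164 × 9/16 = 92.25
  purple-stemmed potato-leaf: 164 × 3/16 = 30.75
  green-stemmed cut-leaf: 164 × 3/16 = 30.75
  green-stemmed potato-leaf: 164 × 1/16 = 10.25
χ² = Σ (O − E)² / E
  purple-stemmed cut-leaf: (113 − 92.25)² / 92.25 = 4.6673
  purple-stemmed potato-leaf: (22 − 30.75)² / 30.75 = 2.4898
  green-stemmed cut-leaf: (20 − 30.75)² / 30.75 = 3.7581
  green-stemmed potato-leaf: (9 − 10.25)² / 10.25 = 0.1524
χ² = 4.6673 + 2.4898 + 3.7581 + 0.1524 = 11.0676 ≈ 11.068
Degrees of freedom = 4 − 1 = 3; critical value at α = 0.05 is 7.815.
Since 11.068 > 7.815, we reject the null hypothesis — the data do not fit the 9:3:3:1 ratio.

11.068; not consistent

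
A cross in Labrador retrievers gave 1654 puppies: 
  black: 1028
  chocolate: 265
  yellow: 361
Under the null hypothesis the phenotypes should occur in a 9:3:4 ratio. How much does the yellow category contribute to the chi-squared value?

Under the 9:3:4 hypothesis (Σ ratio = 16, N = 1654):
  black: 1654 × 9/16 = 930.375
  chocolate: 1654 × 3/16 = 310.125
  yellow: 1654 × 4/16 = 413.5
Contribution of yellow: (361 − 413.5)² / 413.5 = 6.6657

6.666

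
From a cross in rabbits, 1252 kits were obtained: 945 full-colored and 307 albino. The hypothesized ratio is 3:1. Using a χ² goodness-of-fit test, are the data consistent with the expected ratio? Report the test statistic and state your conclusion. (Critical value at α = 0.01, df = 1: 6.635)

0.153; consistent

Total ratio parts = 4. Expected numbers out of 1252:
  full-colored: 1252 × 3/4 = 939
  albino: 1252 × 1/4 = 313
χ² = Σ (O − E)² / E
  full-colored: (945 − 939)² / 939 = 0.0383
  albino: (307 − 313)² / 313 = 0.1150
χ² = 0.0383 + 0.1150 = 0.1533 ≈ 0.153
Degrees of freedom = 2 − 1 = 1; critical value at α = 0.01 is 6.635.
Since 0.153 < 6.635, we fail to reject the null hypothesis — the data are consistent with the 3:1 ratio.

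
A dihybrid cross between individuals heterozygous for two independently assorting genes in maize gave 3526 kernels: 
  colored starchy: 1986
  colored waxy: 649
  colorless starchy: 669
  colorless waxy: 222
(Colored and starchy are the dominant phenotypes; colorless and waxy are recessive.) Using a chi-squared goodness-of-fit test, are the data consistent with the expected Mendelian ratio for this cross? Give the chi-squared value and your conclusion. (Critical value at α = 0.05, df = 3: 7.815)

0.332; consistent

A dihybrid F₂ with independent assortment and complete dominance at both loci gives a 9:3:3:1 phenotypic ratio.
Total ratio parts = 16. Expected numbers out of 3526:
  colored starchy: 3526 × 9/16 = 1983.375
  colored waxy: 3526 × 3/16 = 661.125
  colorless starchy: 3526 × 3/16 = 661.125
  colorless waxy: 3526 × 1/16 = 220.375
χ² = Σ (O − E)² / E
  colored starchy: (1986 − 1983.375)² / 1983.375 = 0.0035
  colored waxy: (649 − 661.125)² / 661.125 = 0.2224
  colorless starchy: (669 − 661.125)² / 661.125 = 0.0938
  colorless waxy: (222 − 220.375)² / 220.375 = 0.0120
χ² = 0.0035 + 0.2224 + 0.0938 + 0.0120 = 0.3317 ≈ 0.332
Degrees of freedom = 4 − 1 = 3; critical value at α = 0.05 is 7.815.
Since 0.332 < 7.815, we fail to reject the null hypothesis — the data are consistent with the 9:3:3:1 ratio.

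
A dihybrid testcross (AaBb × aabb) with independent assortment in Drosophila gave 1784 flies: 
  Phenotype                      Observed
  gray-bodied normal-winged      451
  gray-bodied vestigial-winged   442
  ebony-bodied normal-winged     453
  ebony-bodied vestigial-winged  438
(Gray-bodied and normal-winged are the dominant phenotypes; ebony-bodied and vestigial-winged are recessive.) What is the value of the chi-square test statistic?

A dihybrid testcross with independent assortment gives a 1:1:1:1 ratio.
The 1:1:1:1 ratio has 4 parts, so with N = 1784 the expected counts are:
  gray-bodied normal-winged: 1784 × 1/4 = 446
  gray-bodied vestigial-winged: 1784 × 1/4 = 446
  ebony-bodied normal-winged: 1784 × 1/4 = 446
  ebony-bodied vestigial-winged: 1784 × 1/4 = 446
χ² = Σ (O − E)² / E
  gray-bodied normal-winged: (451 − 446)² / 446 = 0.0561
  gray-bodied vestigial-winged: (442 − 446)² / 446 = 0.0359
  ebony-bodied normal-winged: (453 − 446)² / 446 = 0.1099
  ebony-bodied vestigial-winged: (438 − 446)² / 446 = 0.1435
χ² = 0.0561 + 0.0359 + 0.1099 + 0.1435 = 0.3454 ≈ 0.345

0.345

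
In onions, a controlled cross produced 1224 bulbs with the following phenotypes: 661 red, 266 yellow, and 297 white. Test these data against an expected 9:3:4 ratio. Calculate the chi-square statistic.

The 9:3:4 ratio has 16 parts, so with N = 1224 the expected counts are:
  red: 1224 × 9/16 = 688.5
  yellow: 1224 × 3/16 = 229.5
  white: 1224 × 4/16 = 306
χ² = Σ (O − E)² / E
  red: (661 − 688.5)² / 688.5 = 1.0984
  yellow: (266 − 229.5)² / 229.5 = 5.8050
  white: (297 − 306)² / 306 = 0.2647
χ² = 1.0984 + 5.8050 + 0.2647 = 7.1681 ≈ 7.168

7.168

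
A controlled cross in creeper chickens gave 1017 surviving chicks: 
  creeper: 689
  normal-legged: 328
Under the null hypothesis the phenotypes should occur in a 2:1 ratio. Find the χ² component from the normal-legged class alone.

0.357

The 2:1 ratio has 3 parts, so with N = 1017 the expected counts are:
  creeper: 1017 × 2/3 = 678
  normal-legged: 1017 × 1/3 = 339
Contribution of normal-legged: (328 − 339)² / 339 = 0.3569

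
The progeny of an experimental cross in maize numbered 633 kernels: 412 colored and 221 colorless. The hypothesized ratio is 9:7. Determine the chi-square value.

20.086

The 9:7 ratio has 16 parts, so with N = 633 the expected counts are:
  colored: 633 × 9/16 = 356.0625
  colorless: 633 × 7/16 = 276.9375
χ² = Σ (O − E)² / E
  colored: (412 − 356.0625)² / 356.0625 = 8.7878
  colorless: (221 − 276.9375)² / 276.9375 = 11.2986
χ² = 8.7878 + 11.2986 = 20.0864 ≈ 20.086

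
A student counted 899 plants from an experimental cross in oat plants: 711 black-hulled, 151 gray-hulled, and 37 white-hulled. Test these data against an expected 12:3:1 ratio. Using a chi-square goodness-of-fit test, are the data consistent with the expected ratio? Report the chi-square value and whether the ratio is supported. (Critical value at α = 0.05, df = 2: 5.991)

10.385; not consistent

The 12:3:1 ratio has 16 parts, so with N = 899 the expected counts are:
  black-hulled: 899 × 12/16 = 674.25
  gray-hulled: 899 × 3/16 = 168.5625
  white-hulled: 899 × 1/16 = 56.1875
χ² = Σ (O − E)² / E
  black-hulled: (711 − 674.25)² / 674.25 = 2.0031
  gray-hulled: (151 − 168.5625)² / 168.5625 = 1.8298
  white-hulled: (37 − 56.1875)² / 56.1875 = 6.5523
χ² = 2.0031 + 1.8298 + 6.5523 = 10.3852 ≈ 10.385
Degrees of freedom = 3 − 1 = 2; critical value at α = 0.05 is 5.991.
Since 10.385 > 5.991, we reject the null hypothesis — the data do not fit the 12:3:1 ratio.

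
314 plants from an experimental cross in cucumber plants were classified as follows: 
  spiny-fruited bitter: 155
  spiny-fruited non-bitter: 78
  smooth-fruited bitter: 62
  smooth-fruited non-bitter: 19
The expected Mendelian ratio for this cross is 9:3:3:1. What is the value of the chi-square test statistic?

9.046

The 9:3:3:1 ratio has 16 parts, so with N = 314 the expected counts are:
  spiny-fruited bitter: 314 × 9/16 = 176.625
  spiny-fruited non-bitter: 314 × 3/16 = 58.875
  smooth-fruited bitter: 314 × 3/16 = 58.875
  smooth-fruited non-bitter: 314 × 1/16 = 19.625
χ² = Σ (O − E)² / E
  spiny-fruited bitter: (155 − 176.625)² / 176.625 = 2.6476
  spiny-fruited non-bitter: (78 − 58.875)² / 58.875 = 6.2126
  smooth-fruited bitter: (62 − 58.875)² / 58.875 = 0.1659
  smooth-fruited non-bitter: (19 − 19.625)² / 19.625 = 0.0199
χ² = 2.6476 + 6.2126 + 0.1659 + 0.0199 = 9.046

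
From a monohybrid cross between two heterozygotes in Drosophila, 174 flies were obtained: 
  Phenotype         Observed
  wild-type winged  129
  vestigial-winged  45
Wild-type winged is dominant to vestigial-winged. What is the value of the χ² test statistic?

0.069

For a monohybrid cross between heterozygotes with complete dominance, the expected phenotypic ratio is 3:1.
Expected counts for N = 174 under a 3:1 ratio (total parts = 4):
  wild-type winged: 174 × 3/4 = 130.5
  vestigial-winged: 174 × 1/4 = 43.5
χ² = Σ (O − E)² / E
  wild-type winged: (129 − 130.5)² / 130.5 = 0.0172
  vestigial-winged: (45 − 43.5)² / 43.5 = 0.0517
χ² = 0.0172 + 0.0517 = 0.0689 ≈ 0.069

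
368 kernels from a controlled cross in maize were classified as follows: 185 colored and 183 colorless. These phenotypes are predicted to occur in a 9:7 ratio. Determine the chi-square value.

The 9:7 ratio has 16 parts, so with N = 368 the expected counts are:
  colored: 368 × 9/16 = 207
  colorless: 368 × 7/16 = 161
χ² = Σ (O − E)² / E
  colored: (185 − 207)² / 207 = 2.3382
  colorless: (183 − 161)² / 161 = 3.0062
χ² = 2.3382 + 3.0062 = 5.3444 ≈ 5.344

5.344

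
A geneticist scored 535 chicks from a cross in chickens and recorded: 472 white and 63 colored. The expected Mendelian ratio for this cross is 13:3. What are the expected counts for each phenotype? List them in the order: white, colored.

434.6875, 100.3125

Expected counts for N = 535 under a 13:3 ratio (total parts = 16):
  white: 535 × 13/16 = 434.6875
  colored: 535 × 3/16 = 100.3125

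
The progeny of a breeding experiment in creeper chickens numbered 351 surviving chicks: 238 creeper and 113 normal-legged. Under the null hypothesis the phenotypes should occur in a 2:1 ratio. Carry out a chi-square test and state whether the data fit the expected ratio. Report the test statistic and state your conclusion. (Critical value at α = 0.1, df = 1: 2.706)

Under the 2:1 hypothesis (Σ ratio = 3, N = 351):
  creeper: 351 × 2/3 = 234
  normal-legged: 351 × 1/3 = 117
χ² = Σ (O − E)² / E
  creeper: (238 − 234)² / 234 = 0.0684
  normal-legged: (113 − 117)² / 117 = 0.1368
χ² = 0.0684 + 0.1368 = 0.2052 ≈ 0.205
Degrees of freedom = 2 − 1 = 1; critical value at α = 0.1 is 2.706.
Since 0.205 < 2.706, we fail to reject the null hypothesis — the data are consistent with the 2:1 ratio.

0.205; consistent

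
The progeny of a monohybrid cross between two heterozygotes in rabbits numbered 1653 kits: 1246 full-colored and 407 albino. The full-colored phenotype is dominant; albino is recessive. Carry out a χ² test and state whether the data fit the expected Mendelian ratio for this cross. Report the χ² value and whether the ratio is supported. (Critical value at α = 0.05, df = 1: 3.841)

0.126; consistent

For a monohybrid cross between heterozygotes with complete dominance, the expected phenotypic ratio is 3:1.
The 3:1 ratio has 4 parts, so with N = 1653 the expected counts are:
  full-colored: 1653 × 3/4 = 1239.75
  albino: 1653 × 1/4 = 413.25
χ² = Σ (O − E)² / E
  full-colored: (1246 − 1239.75)² / 1239.75 = 0.0315
  albino: (407 − 413.25)² / 413.25 = 0.0945
χ² = 0.0315 + 0.0945 = 0.126
Degrees of freedom = 2 − 1 = 1; critical value at α = 0.05 is 3.841.
Since 0.126 < 3.841, we fail to reject the null hypothesis — the data are consistent with the 3:1 ratio.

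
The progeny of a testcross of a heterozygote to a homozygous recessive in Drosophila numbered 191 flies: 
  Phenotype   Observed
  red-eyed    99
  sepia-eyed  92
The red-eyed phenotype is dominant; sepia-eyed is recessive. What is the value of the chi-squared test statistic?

A testcross of a heterozygote (Aa × aa) gives a 1:1 phenotypic ratio.
Expected counts for N = 191 under a 1:1 ratio (total parts = 2):
  red-eyed: 191 × 1/2 = 95.5
  sepia-eyed: 191 × 1/2 = 95.5
χ² = Σ (O − E)² / E
  red-eyed: (99 − 95.5)² / 95.5 = 0.1283
  sepia-eyed: (92 − 95.5)² / 95.5 = 0.1283
χ² = 0.1283 + 0.1283 = 0.2566 ≈ 0.257

0.257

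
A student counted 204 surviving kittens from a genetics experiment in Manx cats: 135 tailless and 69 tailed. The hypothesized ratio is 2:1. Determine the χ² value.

0.022

Expected counts for N = 204 under a 2:1 ratio (total parts = 3):
  tailless: 204 × 2/3 = 136
  tailed: 204 × 1/3 = 68
χ² = Σ (O − E)² / E
  tailless: (135 − 136)² / 136 = 0.0074
  tailed: (69 − 68)² / 68 = 0.0147
χ² = 0.0074 + 0.0147 = 0.0221 ≈ 0.022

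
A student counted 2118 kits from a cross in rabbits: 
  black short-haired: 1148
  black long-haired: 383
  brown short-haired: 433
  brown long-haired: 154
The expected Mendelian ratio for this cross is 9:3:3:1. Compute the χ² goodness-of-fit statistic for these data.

8.855

The 9:3:3:1 ratio has 16 parts, so with N = 2118 the expected counts are:
  black short-haired: 2118 × 9/16 = 1191.375
  black long-haired: 2118 × 3/16 = 397.125
  brown short-haired: 2118 × 3/16 = 397.125
  brown long-haired: 2118 × 1/16 = 132.375
χ² = Σ (O − E)² / E
  black short-haired: (1148 − 1191.375)² / 1191.375 = 1.5792
  black long-haired: (383 − 397.125)² / 397.125 = 0.5024
  brown short-haired: (433 − 397.125)² / 397.125 = 3.2408
  brown long-haired: (154 − 132.375)² / 132.375 = 3.5327
χ² = 1.5792 + 0.5024 + 3.2408 + 3.5327 = 8.8551 ≈ 8.855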